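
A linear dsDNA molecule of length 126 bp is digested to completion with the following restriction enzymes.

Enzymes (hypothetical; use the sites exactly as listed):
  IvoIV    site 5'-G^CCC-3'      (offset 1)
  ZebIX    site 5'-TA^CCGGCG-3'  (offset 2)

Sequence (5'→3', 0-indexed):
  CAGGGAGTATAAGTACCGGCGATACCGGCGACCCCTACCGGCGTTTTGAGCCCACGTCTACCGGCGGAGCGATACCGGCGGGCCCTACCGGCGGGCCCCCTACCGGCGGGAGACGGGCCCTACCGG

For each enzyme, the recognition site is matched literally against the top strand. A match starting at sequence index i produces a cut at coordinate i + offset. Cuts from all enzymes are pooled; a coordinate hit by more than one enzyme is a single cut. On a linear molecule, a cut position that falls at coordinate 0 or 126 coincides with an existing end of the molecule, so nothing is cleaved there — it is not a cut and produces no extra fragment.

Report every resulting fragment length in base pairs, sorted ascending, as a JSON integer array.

Scan for sites:
  IvoIV GCCC/1: at [49, 81, 94, 116] ⇒ [50, 82, 95, 117]
  ZebIX TACCGGCG/2: at [13, 22, 35, 58, 72, 85, 100] ⇒ [15, 24, 37, 60, 74, 87, 102]

All cut coordinates (distinct, sorted): [15, 24, 37, 50, 60, 74, 82, 87, 95, 102, 117]

Fragment lengths:
  [0,15): 15 bp
  [15,24): 9 bp
  [24,37): 13 bp
  [37,50): 13 bp
  [50,60): 10 bp
  [60,74): 14 bp
  [74,82): 8 bp
  [82,87): 5 bp
  [87,95): 8 bp
  [95,102): 7 bp
  [102,117): 15 bp
  [117,126): 9 bp

[5,7,8,8,9,9,10,13,13,14,15,15]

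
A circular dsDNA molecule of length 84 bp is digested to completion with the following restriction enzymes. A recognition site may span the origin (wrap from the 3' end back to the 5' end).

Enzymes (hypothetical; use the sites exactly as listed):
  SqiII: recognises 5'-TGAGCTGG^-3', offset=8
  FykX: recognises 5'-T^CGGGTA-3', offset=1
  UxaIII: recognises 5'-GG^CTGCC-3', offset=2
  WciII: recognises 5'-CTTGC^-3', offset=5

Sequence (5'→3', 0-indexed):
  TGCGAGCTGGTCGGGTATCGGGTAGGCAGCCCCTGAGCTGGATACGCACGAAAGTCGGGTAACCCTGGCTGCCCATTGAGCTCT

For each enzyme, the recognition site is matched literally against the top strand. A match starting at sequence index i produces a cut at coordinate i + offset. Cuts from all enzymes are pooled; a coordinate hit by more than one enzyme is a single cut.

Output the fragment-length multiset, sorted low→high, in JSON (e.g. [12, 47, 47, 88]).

Site scan:
  SqiII TGAGCTGG/8: at [33] ⇒ [41]
  FykX TCGGGTA/1: at [10, 17, 54] ⇒ [11, 18, 55]
  UxaIII GGCTGCC/2: at [66] ⇒ [68]
  WciII CTTGC/5: at [82] ⇒ [3]

Pooled cuts: [3, 11, 18, 41, 55, 68]

Fragments:
  3→11: 8 bp
  11→18: 7 bp
  18→41: 23 bp
  41→55: 14 bp
  55→68: 13 bp
  68→3 (wrap): 84-68+3 = 19 bp

[7,8,13,14,19,23]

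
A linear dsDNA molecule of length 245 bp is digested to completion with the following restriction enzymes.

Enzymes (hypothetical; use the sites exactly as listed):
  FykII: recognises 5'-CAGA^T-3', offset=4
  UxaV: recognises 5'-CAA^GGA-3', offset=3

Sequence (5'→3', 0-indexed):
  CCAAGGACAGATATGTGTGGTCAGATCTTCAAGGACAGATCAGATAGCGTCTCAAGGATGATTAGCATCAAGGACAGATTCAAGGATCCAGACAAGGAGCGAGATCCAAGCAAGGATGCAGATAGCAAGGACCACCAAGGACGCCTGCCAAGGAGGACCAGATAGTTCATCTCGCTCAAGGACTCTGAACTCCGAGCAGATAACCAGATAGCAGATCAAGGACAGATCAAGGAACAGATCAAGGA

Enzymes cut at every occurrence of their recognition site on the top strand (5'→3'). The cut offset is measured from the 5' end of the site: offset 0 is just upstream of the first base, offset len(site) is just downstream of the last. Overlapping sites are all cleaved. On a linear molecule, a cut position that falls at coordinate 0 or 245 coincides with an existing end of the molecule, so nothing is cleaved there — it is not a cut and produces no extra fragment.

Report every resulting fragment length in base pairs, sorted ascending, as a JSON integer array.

[3,4,4,4,4,5,5,6,7,7,7,7,7,7,8,8,9,10,11,11,12,13,14,16,17,18,21]

Site scan:
  FykII (CAGAT, off=4): starts [7, 21, 35, 40, 74, 118, 158, 196, 204, 211, 222, 234] → cuts [11, 25, 39, 44, 78, 122, 162, 200, 208, 215, 226, 238]
  UxaV (CAAGGA, off=3): starts [1, 29, 52, 68, 80, 92, 110, 125, 135, 148, 176, 216, 227, 239] → cuts [4, 32, 55, 71, 83, 95, 113, 128, 138, 151, 179, 219, 230, 242]

Pooled cuts: [4, 11, 25, 32, 39, 44, 55, 71, 78, 83, 95, 113, 122, 128, 138, 151, 162, 179, 200, 208, 215, 219, 226, 230, 238, 242]

Fragment lengths:
  [0,4): 4 bp
  [4,11): 7 bp
  [11,25): 14 bp
  [25,32): 7 bp
  [32,39): 7 bp
  [39,44): 5 bp
  [44,55): 11 bp
  [55,71): 16 bp
  [71,78): 7 bp
  [78,83): 5 bp
  [83,95): 12 bp
  [95,113): 18 bp
  [113,122): 9 bp
  [122,128): 6 bp
  [128,138): 10 bp
  [138,151): 13 bp
  [151,162): 11 bp
  [162,179): 17 bp
  [179,200): 21 bp
  [200,208): 8 bp
  [208,215): 7 bp
  [215,219): 4 bp
  [219,226): 7 bp
  [226,230): 4 bp
  [230,238): 8 bp
  [238,242): 4 bp
  [242,245): 3 bp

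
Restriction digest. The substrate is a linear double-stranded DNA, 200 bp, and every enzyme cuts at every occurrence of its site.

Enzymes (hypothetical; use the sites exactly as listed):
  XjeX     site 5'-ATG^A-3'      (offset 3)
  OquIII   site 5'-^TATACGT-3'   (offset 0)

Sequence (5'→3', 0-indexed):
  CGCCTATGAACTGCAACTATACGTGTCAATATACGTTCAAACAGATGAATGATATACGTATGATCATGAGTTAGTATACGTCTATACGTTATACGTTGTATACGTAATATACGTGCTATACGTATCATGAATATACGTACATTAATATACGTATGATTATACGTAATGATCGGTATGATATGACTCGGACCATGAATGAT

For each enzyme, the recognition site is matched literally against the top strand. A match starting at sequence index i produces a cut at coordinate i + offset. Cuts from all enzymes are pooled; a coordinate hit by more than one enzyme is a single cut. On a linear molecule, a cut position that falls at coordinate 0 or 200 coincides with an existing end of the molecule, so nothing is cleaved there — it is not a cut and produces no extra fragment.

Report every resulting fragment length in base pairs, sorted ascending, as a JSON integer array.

[1,2,2,2,4,4,5,6,6,7,8,8,9,9,9,9,9,10,10,11,12,12,13,14,18]

Site scan:
  XjeX (ATGA, off=3): starts [5, 44, 48, 59, 65, 126, 152, 165, 174, 179, 191, 195] → cuts [8, 47, 51, 62, 68, 129, 155, 168, 177, 182, 194, 198]
  OquIII (TATACGT, off=0): starts [17, 29, 52, 74, 82, 89, 98, 107, 116, 131, 145, 157] → cuts [17, 29, 52, 74, 82, 89, 98, 107, 116, 131, 145, 157]

All cut coordinates (distinct, sorted): [8, 17, 29, 47, 51, 52, 62, 68, 74, 82, 89, 98, 107, 116, 129, 131, 145, 155, 157, 168, 177, 182, 194, 198]

Fragments:
  [0,8): 8 bp
  [8,17): 9 bp
  [17,29): 12 bp
  [29,47): 18 bp
  [47,51): 4 bp
  [51,52): 1 bp
  [52,62): 10 bp
  [62,68): 6 bp
  [68,74): 6 bp
  [74,82): 8 bp
  [82,89): 7 bp
  [89,98): 9 bp
  [98,107): 9 bp
  [107,116): 9 bp
  [116,129): 13 bp
  [129,131): 2 bp
  [131,145): 14 bp
  [145,155): 10 bp
  [155,157): 2 bp
  [157,168): 11 bp
  [168,177): 9 bp
  [177,182): 5 bp
  [182,194): 12 bp
  [194,198): 4 bp
  [198,200): 2 bp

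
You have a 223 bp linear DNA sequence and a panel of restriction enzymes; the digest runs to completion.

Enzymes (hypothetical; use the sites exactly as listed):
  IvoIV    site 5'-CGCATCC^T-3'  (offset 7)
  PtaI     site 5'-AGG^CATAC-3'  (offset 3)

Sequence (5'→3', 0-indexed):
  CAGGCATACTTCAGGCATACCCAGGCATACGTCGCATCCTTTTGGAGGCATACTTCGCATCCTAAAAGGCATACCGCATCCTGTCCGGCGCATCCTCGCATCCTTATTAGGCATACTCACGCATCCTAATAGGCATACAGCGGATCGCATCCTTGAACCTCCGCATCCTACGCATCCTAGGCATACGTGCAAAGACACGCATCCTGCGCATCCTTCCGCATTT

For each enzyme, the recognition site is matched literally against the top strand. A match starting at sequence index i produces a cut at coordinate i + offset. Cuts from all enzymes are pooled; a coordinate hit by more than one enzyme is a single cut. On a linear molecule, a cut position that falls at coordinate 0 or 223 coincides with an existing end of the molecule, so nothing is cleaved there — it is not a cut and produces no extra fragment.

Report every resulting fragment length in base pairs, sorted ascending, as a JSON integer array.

Per-enzyme occurrences:
  IvoIV CGCATCCT/7: at [32, 55, 74, 88, 96, 119, 145, 161, 170, 197, 206] ⇒ [39, 62, 81, 95, 103, 126, 152, 168, 177, 204, 213]
  PtaI AGGCATAC/3: at [1, 12, 22, 45, 66, 108, 130, 178] ⇒ [4, 15, 25, 48, 69, 111, 133, 181]

All cut coordinates (distinct, sorted): [4, 15, 25, 39, 48, 62, 69, 81, 95, 103, 111, 126, 133, 152, 168, 177, 181, 204, 213]

Fragments:
  [0,4): 4 bp
  [4,15): 11 bp
  [15,25): 10 bp
  [25,39): 14 bp
  [39,48): 9 bp
  [48,62): 14 bp
  [62,69): 7 bp
  [69,81): 12 bp
  [81,95): 14 bp
  [95,103): 8 bp
  [103,111): 8 bp
  [111,126): 15 bp
  [126,133): 7 bp
  [133,152): 19 bp
  [152,168): 16 bp
  [168,177): 9 bp
  [177,181): 4 bp
  [181,204): 23 bp
  [204,213): 9 bp
  [213,223): 10 bp

[4,4,7,7,8,8,9,9,9,10,10,11,12,14,14,14,15,16,19,23]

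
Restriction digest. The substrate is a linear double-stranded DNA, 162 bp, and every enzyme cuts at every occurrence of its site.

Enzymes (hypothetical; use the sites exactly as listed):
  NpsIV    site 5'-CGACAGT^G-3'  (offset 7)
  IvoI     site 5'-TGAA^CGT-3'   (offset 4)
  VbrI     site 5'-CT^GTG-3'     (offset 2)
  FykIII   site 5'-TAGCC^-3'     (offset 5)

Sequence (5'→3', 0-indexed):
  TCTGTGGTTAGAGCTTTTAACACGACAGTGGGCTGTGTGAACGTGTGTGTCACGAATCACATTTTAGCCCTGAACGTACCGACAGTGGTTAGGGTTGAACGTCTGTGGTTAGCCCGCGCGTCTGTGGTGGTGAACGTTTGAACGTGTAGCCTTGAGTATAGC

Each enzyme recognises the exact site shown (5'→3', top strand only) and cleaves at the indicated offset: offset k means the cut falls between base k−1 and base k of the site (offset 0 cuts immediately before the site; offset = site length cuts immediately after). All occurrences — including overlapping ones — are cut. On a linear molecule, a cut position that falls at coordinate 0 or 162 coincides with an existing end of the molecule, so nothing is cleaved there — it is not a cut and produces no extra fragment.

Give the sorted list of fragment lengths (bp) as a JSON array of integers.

Per-enzyme occurrences:
  NpsIV (CGACAGTG, off=7): starts [22, 79] → cuts [29, 86]
  IvoI (TGAACGT, off=4): starts [37, 70, 95, 130, 138] → cuts [41, 74, 99, 134, 142]
  VbrI (CTGTG, off=2): starts [1, 32, 102, 121] → cuts [3, 34, 104, 123]
  FykIII (TAGCC, off=5): starts [64, 109, 146] → cuts [69, 114, 151]

Pooled cuts: [3, 29, 34, 41, 69, 74, 86, 99, 104, 114, 123, 134, 142, 151]

Fragments:
  [0,3): 3 bp
  [3,29): 26 bp
  [29,34): 5 bp
  [34,41): 7 bp
  [41,69): 28 bp
  [69,74): 5 bp
  [74,86): 12 bp
  [86,99): 13 bp
  [99,104): 5 bp
  [104,114): 10 bp
  [114,123): 9 bp
  [123,134): 11 bp
  [134,142): 8 bp
  [142,151): 9 bp
  [151,162): 11 bp

[3,5,5,5,7,8,9,9,10,11,11,12,13,26,28]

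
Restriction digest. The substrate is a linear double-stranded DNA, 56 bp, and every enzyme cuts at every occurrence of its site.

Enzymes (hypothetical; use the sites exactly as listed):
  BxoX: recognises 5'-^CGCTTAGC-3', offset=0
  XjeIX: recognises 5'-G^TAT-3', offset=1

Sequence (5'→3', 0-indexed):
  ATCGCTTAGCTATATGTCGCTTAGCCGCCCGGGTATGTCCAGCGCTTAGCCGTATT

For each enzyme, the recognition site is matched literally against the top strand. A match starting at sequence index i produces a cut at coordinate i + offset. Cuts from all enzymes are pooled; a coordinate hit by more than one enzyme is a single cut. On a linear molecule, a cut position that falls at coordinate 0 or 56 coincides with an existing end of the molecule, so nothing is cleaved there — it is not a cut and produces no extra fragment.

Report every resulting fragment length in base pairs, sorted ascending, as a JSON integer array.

[2,4,9,10,15,16]

Site scan:
  BxoX (CGCTTAGC, off=0): starts [2, 17, 42] → cuts [2, 17, 42]
  XjeIX (GTAT, off=1): starts [32, 51] → cuts [33, 52]

Pooled cuts: [2, 17, 33, 42, 52]

Fragments:
  [0,2): 2 bp
  [2,17): 15 bp
  [17,33): 16 bp
  [33,42): 9 bp
  [42,52): 10 bp
  [52,56): 4 bp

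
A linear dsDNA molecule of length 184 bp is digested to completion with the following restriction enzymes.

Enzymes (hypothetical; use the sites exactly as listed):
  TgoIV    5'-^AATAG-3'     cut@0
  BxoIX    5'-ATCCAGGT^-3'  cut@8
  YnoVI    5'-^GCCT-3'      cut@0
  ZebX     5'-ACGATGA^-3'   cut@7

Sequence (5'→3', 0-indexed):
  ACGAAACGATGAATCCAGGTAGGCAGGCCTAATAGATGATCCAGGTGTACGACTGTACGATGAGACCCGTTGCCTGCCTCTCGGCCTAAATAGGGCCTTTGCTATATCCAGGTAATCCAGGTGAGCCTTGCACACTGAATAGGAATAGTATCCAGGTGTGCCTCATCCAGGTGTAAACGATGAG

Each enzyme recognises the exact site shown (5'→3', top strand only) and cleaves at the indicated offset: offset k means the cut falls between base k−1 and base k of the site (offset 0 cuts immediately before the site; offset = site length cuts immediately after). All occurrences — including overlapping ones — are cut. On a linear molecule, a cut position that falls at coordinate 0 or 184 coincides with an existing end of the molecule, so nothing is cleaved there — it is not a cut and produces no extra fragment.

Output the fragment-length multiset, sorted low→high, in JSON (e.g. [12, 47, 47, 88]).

[1,2,2,4,4,5,6,6,6,8,8,8,9,11,12,13,13,14,16,17,19]

Per-enzyme occurrences:
  TgoIV (AATAG, off=0): starts [30, 88, 137, 143] → cuts [30, 88, 137, 143]
  BxoIX (ATCCAGGT, off=8): starts [12, 38, 105, 114, 149, 164] → cuts [20, 46, 113, 122, 157, 172]
  YnoVI (GCCT, off=0): starts [26, 71, 75, 83, 94, 124, 159] → cuts [26, 71, 75, 83, 94, 124, 159]
  ZebX (ACGATGA, off=7): starts [5, 56, 176] → cuts [12, 63, 183]

Pooled cuts: [12, 20, 26, 30, 46, 63, 71, 75, 83, 88, 94, 113, 122, 124, 137, 143, 157, 159, 172, 183]

Fragments:
  [0,12): 12 bp
  [12,20): 8 bp
  [20,26): 6 bp
  [26,30): 4 bp
  [30,46): 16 bp
  [46,63): 17 bp
  [63,71): 8 bp
  [71,75): 4 bp
  [75,83): 8 bp
  [83,88): 5 bp
  [88,94): 6 bp
  [94,113): 19 bp
  [113,122): 9 bp
  [122,124): 2 bp
  [124,137): 13 bp
  [137,143): 6 bp
  [143,157): 14 bp
  [157,159): 2 bp
  [159,172): 13 bp
  [172,183): 11 bp
  [183,184): 1 bp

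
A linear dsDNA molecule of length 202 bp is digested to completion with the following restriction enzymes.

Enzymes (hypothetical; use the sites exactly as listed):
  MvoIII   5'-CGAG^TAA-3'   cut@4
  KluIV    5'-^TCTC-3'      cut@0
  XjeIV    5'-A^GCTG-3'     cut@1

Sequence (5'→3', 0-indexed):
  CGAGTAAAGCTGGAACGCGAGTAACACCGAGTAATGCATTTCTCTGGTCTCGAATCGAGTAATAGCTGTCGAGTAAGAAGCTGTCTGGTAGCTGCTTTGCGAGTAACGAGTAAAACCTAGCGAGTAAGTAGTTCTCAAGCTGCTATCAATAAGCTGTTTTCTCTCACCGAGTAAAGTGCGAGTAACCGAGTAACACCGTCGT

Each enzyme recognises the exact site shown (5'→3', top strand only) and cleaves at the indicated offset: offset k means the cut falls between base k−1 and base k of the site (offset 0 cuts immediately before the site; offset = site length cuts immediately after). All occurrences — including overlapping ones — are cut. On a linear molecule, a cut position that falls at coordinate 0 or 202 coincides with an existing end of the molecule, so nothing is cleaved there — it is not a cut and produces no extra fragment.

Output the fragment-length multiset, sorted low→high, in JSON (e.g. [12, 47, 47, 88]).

Scan for sites:
  MvoIII CGAGTAA/4: at [0, 17, 27, 55, 69, 99, 106, 120, 167, 178, 186] ⇒ [4, 21, 31, 59, 73, 103, 110, 124, 171, 182, 190]
  KluIV TCTC/0: at [40, 47, 132, 159, 161] ⇒ [40, 47, 132, 159, 161]
  XjeIV AGCTG/1: at [7, 63, 78, 89, 137, 151] ⇒ [8, 64, 79, 90, 138, 152]

Pooled cuts: [4, 8, 21, 31, 40, 47, 59, 64, 73, 79, 90, 103, 110, 124, 132, 138, 152, 159, 161, 171, 182, 190]

Fragments:
  [0,4): 4 bp
  [4,8): 4 bp
  [8,21): 13 bp
  [21,31): 10 bp
  [31,40): 9 bp
  [40,47): 7 bp
  [47,59): 12 bp
  [59,64): 5 bp
  [64,73): 9 bp
  [73,79): 6 bp
  [79,90): 11 bp
  [90,103): 13 bp
  [103,110): 7 bp
  [110,124): 14 bp
  [124,132): 8 bp
  [132,138): 6 bp
  [138,152): 14 bp
  [152,159): 7 bp
  [159,161): 2 bp
  [161,171): 10 bp
  [171,182): 11 bp
  [182,190): 8 bp
  [190,202): 12 bp

[2,4,4,5,6,6,7,7,7,8,8,9,9,10,10,11,11,12,12,13,13,14,14]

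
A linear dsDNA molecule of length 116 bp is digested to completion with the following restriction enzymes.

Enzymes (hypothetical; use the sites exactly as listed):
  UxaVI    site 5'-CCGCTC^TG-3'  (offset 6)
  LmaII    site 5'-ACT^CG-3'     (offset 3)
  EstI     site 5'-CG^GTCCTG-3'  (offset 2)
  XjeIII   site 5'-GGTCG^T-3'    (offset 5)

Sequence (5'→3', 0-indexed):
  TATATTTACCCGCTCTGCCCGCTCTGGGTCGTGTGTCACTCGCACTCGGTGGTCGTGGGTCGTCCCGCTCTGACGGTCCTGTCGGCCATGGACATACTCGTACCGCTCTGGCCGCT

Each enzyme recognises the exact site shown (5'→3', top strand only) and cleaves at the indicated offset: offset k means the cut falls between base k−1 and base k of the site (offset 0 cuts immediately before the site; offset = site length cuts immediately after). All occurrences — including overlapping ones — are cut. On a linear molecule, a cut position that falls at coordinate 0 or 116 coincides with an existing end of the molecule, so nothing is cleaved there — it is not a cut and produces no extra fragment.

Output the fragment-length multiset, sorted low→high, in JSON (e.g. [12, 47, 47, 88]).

Per-enzyme occurrences:
  UxaVI CCGCTCTG/6: at [9, 18, 64, 102] ⇒ [15, 24, 70, 108]
  LmaII ACTCG/3: at [37, 43, 95] ⇒ [40, 46, 98]
  EstI CGGTCCTG/2: at [73] ⇒ [75]
  XjeIII GGTCGT/5: at [26, 50, 57] ⇒ [31, 55, 62]

All cut coordinates (distinct, sorted): [15, 24, 31, 40, 46, 55, 62, 70, 75, 98, 108]

Fragment lengths:
  [0,15): 15 bp
  [15,24): 9 bp
  [24,31): 7 bp
  [31,40): 9 bp
  [40,46): 6 bp
  [46,55): 9 bp
  [55,62): 7 bp
  [62,70): 8 bp
  [70,75): 5 bp
  [75,98): 23 bp
  [98,108): 10 bp
  [108,116): 8 bp

[5,6,7,7,8,8,9,9,9,10,15,23]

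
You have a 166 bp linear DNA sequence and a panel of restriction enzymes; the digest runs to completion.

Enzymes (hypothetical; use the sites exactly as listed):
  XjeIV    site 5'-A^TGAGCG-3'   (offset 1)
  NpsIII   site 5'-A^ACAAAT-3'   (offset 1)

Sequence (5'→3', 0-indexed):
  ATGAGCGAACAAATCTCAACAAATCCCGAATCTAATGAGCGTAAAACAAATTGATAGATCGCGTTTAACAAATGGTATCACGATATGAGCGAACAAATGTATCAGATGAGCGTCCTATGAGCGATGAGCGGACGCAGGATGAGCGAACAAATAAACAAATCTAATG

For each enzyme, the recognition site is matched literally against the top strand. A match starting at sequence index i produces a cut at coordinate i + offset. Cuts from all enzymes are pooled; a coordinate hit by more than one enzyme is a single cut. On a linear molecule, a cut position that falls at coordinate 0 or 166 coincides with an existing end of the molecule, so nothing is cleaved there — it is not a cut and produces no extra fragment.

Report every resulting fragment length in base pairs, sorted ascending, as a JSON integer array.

[1,7,7,7,7,8,10,10,11,12,14,15,17,18,22]

Per-enzyme occurrences:
  XjeIV (ATGAGCG, off=1): starts [0, 34, 84, 105, 116, 123, 138] → cuts [1, 35, 85, 106, 117, 124, 139]
  NpsIII (AACAAAT, off=1): starts [7, 17, 44, 66, 91, 145, 153] → cuts [8, 18, 45, 67, 92, 146, 154]

Pooled cuts: [1, 8, 18, 35, 45, 67, 85, 92, 106, 117, 124, 139, 146, 154]

Fragments:
  [0,1): 1 bp
  [1,8): 7 bp
  [8,18): 10 bp
  [18,35): 17 bp
  [35,45): 10 bp
  [45,67): 22 bp
  [67,85): 18 bp
  [85,92): 7 bp
  [92,106): 14 bp
  [106,117): 11 bp
  [117,124): 7 bp
  [124,139): 15 bp
  [139,146): 7 bp
  [146,154): 8 bp
  [154,166): 12 bp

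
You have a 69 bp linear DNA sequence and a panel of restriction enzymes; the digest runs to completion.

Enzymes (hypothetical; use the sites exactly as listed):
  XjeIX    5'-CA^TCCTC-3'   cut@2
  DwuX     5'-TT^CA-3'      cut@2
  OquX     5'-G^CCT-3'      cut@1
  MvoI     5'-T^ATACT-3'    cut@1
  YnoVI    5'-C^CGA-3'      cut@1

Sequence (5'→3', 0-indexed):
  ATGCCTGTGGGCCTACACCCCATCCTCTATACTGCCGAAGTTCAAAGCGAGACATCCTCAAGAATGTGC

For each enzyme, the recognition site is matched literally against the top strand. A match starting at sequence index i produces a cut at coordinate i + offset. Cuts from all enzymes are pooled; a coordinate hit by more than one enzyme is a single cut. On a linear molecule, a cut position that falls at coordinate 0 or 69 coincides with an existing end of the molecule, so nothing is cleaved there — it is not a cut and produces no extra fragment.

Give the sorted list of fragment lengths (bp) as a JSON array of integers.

Scan for sites:
  XjeIX (CATCCTC, off=2): starts [20, 52] → cuts [22, 54]
  DwuX (TTCA, off=2): starts [40] → cuts [42]
  OquX (GCCT, off=1): starts [2, 10] → cuts [3, 11]
  MvoI (TATACT, off=1): starts [27] → cuts [28]
  YnoVI (CCGA, off=1): starts [34] → cuts [35]

All cut coordinates (distinct, sorted): [3, 11, 22, 28, 35, 42, 54]

Fragments:
  [0,3): 3 bp
  [3,11): 8 bp
  [11,22): 11 bp
  [22,28): 6 bp
  [28,35): 7 bp
  [35,42): 7 bp
  [42,54): 12 bp
  [54,69): 15 bp

[3,6,7,7,8,11,12,15]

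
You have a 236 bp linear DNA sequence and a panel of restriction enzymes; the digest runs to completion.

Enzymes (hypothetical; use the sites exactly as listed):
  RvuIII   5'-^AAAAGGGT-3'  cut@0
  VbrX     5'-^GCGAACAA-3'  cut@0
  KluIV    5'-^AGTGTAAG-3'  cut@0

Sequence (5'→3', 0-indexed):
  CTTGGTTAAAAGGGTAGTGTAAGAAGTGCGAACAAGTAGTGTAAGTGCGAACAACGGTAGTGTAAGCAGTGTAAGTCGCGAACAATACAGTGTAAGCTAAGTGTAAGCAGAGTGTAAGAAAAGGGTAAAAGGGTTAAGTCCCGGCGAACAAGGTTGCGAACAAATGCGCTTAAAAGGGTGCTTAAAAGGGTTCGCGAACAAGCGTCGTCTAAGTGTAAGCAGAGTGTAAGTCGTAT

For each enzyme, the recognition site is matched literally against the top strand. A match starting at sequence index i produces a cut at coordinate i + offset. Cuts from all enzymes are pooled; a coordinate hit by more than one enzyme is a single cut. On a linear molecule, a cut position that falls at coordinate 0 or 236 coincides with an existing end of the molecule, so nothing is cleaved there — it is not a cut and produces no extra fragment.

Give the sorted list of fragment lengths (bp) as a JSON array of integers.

Site scan:
  RvuIII AAAAGGGT/0: at [7, 118, 126, 171, 183] ⇒ [7, 118, 126, 171, 183]
  VbrX GCGAACAA/0: at [27, 46, 77, 143, 155, 193] ⇒ [27, 46, 77, 143, 155, 193]
  KluIV AGTGTAAG/0: at [15, 37, 58, 67, 88, 99, 110, 211, 222] ⇒ [15, 37, 58, 67, 88, 99, 110, 211, 222]

All cut coordinates (distinct, sorted): [7, 15, 27, 37, 46, 58, 67, 77, 88, 99, 110, 118, 126, 143, 155, 171, 183, 193, 211, 222]

Fragments:
  [0,7): 7 bp
  [7,15): 8 bp
  [15,27): 12 bp
  [27,37): 10 bp
  [37,46): 9 bp
  [46,58): 12 bp
  [58,67): 9 bp
  [67,77): 10 bp
  [77,88): 11 bp
  [88,99): 11 bp
  [99,110): 11 bp
  [110,118): 8 bp
  [118,126): 8 bp
  [126,143): 17 bp
  [143,155): 12 bp
  [155,171): 16 bp
  [171,183): 12 bp
  [183,193): 10 bp
  [193,211): 18 bp
  [211,222): 11 bp
  [222,236): 14 bp

[7,8,8,8,9,9,10,10,10,11,11,11,11,12,12,12,12,14,16,17,18]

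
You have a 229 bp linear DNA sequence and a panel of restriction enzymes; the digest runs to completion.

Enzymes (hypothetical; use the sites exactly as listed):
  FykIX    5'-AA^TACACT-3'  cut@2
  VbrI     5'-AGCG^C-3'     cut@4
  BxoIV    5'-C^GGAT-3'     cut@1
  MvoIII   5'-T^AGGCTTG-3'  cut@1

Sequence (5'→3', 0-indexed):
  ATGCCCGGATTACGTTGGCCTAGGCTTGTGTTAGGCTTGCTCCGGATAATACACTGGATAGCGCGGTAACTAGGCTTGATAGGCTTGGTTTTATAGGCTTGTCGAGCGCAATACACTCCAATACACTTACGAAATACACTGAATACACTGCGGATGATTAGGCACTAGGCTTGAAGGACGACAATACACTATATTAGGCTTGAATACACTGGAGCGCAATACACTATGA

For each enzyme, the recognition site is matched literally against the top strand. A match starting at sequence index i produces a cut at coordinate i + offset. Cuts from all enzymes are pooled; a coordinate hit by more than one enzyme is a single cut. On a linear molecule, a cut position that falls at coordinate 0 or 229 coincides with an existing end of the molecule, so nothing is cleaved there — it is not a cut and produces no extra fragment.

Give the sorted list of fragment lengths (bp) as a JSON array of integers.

[3,3,6,6,8,8,9,9,9,10,10,11,11,11,12,13,14,14,14,15,15,18]

Per-enzyme occurrences:
  FykIX (AATACACT, off=2): starts [47, 109, 119, 132, 141, 182, 202, 217] → cuts [49, 111, 121, 134, 143, 184, 204, 219]
  VbrI (AGCGC, off=4): starts [59, 104, 212] → cuts [63, 108, 216]
  BxoIV (CGGAT, off=1): starts [5, 42, 150] → cuts [6, 43, 151]
  MvoIII (TAGGCTTG, off=1): starts [20, 31, 70, 79, 93, 165, 194] → cuts [21, 32, 71, 80, 94, 166, 195]

All cut coordinates (distinct, sorted): [6, 21, 32, 43, 49, 63, 71, 80, 94, 108, 111, 121, 134, 143, 151, 166, 184, 195, 204, 216, 219]

Fragment lengths:
  [0,6): 6 bp
  [6,21): 15 bp
  [21,32): 11 bp
  [32,43): 11 bp
  [43,49): 6 bp
  [49,63): 14 bp
  [63,71): 8 bp
  [71,80): 9 bp
  [80,94): 14 bp
  [94,108): 14 bp
  [108,111): 3 bp
  [111,121): 10 bp
  [121,134): 13 bp
  [134,143): 9 bp
  [143,151): 8 bp
  [151,166): 15 bp
  [166,184): 18 bp
  [184,195): 11 bp
  [195,204): 9 bp
  [204,216): 12 bp
  [216,219): 3 bp
  [219,229): 10 bp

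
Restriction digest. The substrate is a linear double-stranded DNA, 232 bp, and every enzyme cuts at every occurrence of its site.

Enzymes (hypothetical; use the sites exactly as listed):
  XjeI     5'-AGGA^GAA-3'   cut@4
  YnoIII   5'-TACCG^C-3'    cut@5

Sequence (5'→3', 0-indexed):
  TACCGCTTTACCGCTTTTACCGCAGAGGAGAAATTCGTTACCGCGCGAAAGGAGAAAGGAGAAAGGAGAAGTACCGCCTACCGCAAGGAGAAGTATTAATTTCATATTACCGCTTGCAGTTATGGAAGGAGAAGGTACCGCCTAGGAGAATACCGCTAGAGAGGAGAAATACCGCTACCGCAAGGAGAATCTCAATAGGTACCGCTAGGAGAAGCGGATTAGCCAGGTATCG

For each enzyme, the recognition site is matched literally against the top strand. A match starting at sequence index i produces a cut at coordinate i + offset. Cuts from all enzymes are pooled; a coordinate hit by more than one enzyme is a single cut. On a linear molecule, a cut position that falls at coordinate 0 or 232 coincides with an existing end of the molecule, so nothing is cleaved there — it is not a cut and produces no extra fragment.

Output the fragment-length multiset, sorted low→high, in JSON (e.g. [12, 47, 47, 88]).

[5,6,6,6,6,7,7,7,7,7,8,8,9,9,9,10,10,10,14,18,18,22,23]

Site scan:
  XjeI (AGGAGAA, off=4): starts [25, 49, 56, 63, 85, 126, 143, 161, 182, 206] → cuts [29, 53, 60, 67, 89, 130, 147, 165, 186, 210]
  YnoIII (TACCGC, off=5): starts [0, 8, 17, 38, 71, 78, 107, 135, 150, 169, 175, 199] → cuts [5, 13, 22, 43, 76, 83, 112, 140, 155, 174, 180, 204]

All cut coordinates (distinct, sorted): [5, 13, 22, 29, 43, 53, 60, 67, 76, 83, 89, 112, 130, 140, 147, 155, 165, 174, 180, 186, 204, 210]

Fragment lengths:
  [0,5): 5 bp
  [5,13): 8 bp
  [13,22): 9 bp
  [22,29): 7 bp
  [29,43): 14 bp
  [43,53): 10 bp
  [53,60): 7 bp
  [60,67): 7 bp
  [67,76): 9 bp
  [76,83): 7 bp
  [83,89): 6 bp
  [89,112): 23 bp
  [112,130): 18 bp
  [130,140): 10 bp
  [140,147): 7 bp
  [147,155): 8 bp
  [155,165): 10 bp
  [165,174): 9 bp
  [174,180): 6 bp
  [180,186): 6 bp
  [186,204): 18 bp
  [204,210): 6 bp
  [210,232): 22 bp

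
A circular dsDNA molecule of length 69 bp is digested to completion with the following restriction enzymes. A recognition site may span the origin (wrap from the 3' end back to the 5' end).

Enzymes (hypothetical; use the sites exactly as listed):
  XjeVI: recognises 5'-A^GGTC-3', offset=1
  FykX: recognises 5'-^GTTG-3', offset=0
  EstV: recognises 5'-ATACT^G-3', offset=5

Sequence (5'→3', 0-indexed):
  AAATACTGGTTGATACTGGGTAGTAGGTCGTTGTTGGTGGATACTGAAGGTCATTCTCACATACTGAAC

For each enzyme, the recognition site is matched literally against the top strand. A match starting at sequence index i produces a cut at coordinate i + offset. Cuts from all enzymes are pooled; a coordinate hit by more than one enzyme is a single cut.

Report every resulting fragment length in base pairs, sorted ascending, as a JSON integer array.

Site scan:
  XjeVI (AGGTC, off=1): starts [24, 47] → cuts [25, 48]
  FykX (GTTG, off=0): starts [8, 29, 32] → cuts [8, 29, 32]
  EstV (ATACTG, off=5): starts [2, 12, 40, 60] → cuts [7, 17, 45, 65]

Pooled cuts: [7, 8, 17, 25, 29, 32, 45, 48, 65]

Fragments:
  7→8: 1 bp
  8→17: 9 bp
  17→25: 8 bp
  25→29: 4 bp
  29→32: 3 bp
  32→45: 13 bp
  45→48: 3 bp
  48→65: 17 bp
  65→7 (wrap): 69-65+7 = 11 bp

[1,3,3,4,8,9,11,13,17]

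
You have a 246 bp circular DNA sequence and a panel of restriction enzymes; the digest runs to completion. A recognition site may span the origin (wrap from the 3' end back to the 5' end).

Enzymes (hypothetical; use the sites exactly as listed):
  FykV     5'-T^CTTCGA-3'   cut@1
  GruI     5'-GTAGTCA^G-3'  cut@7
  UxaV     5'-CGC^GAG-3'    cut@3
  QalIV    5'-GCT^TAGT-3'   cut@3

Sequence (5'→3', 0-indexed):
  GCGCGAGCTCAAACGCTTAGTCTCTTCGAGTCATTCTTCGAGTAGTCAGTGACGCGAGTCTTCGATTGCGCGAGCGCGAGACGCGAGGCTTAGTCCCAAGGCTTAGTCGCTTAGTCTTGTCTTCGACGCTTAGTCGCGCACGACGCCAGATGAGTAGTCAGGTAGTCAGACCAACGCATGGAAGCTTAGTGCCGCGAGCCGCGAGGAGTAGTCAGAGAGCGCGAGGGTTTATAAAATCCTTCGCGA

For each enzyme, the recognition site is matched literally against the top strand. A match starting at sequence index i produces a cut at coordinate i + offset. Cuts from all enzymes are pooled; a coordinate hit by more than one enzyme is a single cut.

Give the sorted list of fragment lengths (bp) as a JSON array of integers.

Scan for sites:
  FykV TCTTCGA/1: at [22, 34, 58, 119] ⇒ [23, 35, 59, 120]
  GruI GTAGTCAG/7: at [41, 153, 161, 207] ⇒ [48, 160, 168, 214]
  UxaV CGCGAG/3: at [1, 52, 68, 74, 81, 192, 199, 219, 241] ⇒ [4, 55, 71, 77, 84, 195, 202, 222, 244]
  QalIV GCTTAGT/3: at [14, 87, 100, 108, 127, 183] ⇒ [17, 90, 103, 111, 130, 186]

All cut coordinates (distinct, sorted): [4, 17, 23, 35, 48, 55, 59, 71, 77, 84, 90, 103, 111, 120, 130, 160, 168, 186, 195, 202, 214, 222, 244]

Fragments:
  4→17: 13 bp
  17→23: 6 bp
  23→35: 12 bp
  35→48: 13 bp
  48→55: 7 bp
  55→59: 4 bp
  59→71: 12 bp
  71→77: 6 bp
  77→84: 7 bp
  84→90: 6 bp
  90→103: 13 bp
  103→111: 8 bp
  111→120: 9 bp
  120→130: 10 bp
  130→160: 30 bp
  160→168: 8 bp
  168→186: 18 bp
  186→195: 9 bp
  195→202: 7 bp
  202→214: 12 bp
  214→222: 8 bp
  222→244: 22 bp
  244→4 (wrap): 246-244+4 = 6 bp

[4,6,6,6,6,7,7,7,8,8,8,9,9,10,12,12,12,13,13,13,18,22,30]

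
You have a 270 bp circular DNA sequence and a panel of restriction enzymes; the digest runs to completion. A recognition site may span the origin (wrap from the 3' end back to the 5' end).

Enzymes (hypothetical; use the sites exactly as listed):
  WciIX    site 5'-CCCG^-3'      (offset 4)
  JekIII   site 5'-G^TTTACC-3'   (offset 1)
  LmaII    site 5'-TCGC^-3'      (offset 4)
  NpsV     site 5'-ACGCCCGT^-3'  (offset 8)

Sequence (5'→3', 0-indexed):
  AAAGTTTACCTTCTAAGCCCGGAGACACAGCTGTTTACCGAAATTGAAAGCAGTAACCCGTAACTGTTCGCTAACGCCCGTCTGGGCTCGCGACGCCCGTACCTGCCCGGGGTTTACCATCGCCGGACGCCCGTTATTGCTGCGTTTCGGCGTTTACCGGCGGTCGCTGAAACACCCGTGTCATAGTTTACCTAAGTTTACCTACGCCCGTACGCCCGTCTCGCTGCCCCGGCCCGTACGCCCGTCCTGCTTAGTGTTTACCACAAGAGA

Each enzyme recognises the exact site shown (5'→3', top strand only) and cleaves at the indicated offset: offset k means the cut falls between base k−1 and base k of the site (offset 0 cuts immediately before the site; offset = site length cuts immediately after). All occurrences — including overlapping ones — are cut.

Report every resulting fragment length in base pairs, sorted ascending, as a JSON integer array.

Scan for sites:
  WciIX (CCCG, off=4): starts [17, 56, 76, 95, 105, 129, 174, 206, 214, 227, 232, 240] → cuts [21, 60, 80, 99, 109, 133, 178, 210, 218, 231, 236, 244]
  JekIII (GTTTACC, off=1): starts [3, 32, 111, 151, 185, 195, 255] → cuts [4, 33, 112, 152, 186, 196, 256]
  LmaII (TCGC, off=4): starts [67, 87, 119, 163, 220] → cuts [71, 91, 123, 167, 224]
  NpsV (ACGCCCGT, off=8): starts [73, 92, 126, 203, 211, 237] → cuts [81, 100, 134, 211, 219, 245]

Pooled cuts: [4, 21, 33, 60, 71, 80, 81, 91, 99, 100, 109, 112, 123, 133, 134, 152, 167, 178, 186, 196, 210, 211, 218, 219, 224, 231, 236, 244, 245, 256]

Fragments:
  4→21: 17 bp
  21→33: 12 bp
  33→60: 27 bp
  60→71: 11 bp
  71→80: 9 bp
  80→81: 1 bp
  81→91: 10 bp
  91→99: 8 bp
  99→100: 1 bp
  100→109: 9 bp
  109→112: 3 bp
  112→123: 11 bp
  123→133: 10 bp
  133→134: 1 bp
  134→152: 18 bp
  152→167: 15 bp
  167→178: 11 bp
  178→186: 8 bp
  186→196: 10 bp
  196→210: 14 bp
  210→211: 1 bp
  211→218: 7 bp
  218→219: 1 bp
  219→224: 5 bp
  224→231: 7 bp
  231→236: 5 bp
  236→244: 8 bp
  244→245: 1 bp
  245→256: 11 bp
  256→4 (wrap): 270-256+4 = 18 bp

[1,1,1,1,1,1,3,5,5,7,7,8,8,8,9,9,10,10,10,11,11,11,11,12,14,15,17,18,18,27]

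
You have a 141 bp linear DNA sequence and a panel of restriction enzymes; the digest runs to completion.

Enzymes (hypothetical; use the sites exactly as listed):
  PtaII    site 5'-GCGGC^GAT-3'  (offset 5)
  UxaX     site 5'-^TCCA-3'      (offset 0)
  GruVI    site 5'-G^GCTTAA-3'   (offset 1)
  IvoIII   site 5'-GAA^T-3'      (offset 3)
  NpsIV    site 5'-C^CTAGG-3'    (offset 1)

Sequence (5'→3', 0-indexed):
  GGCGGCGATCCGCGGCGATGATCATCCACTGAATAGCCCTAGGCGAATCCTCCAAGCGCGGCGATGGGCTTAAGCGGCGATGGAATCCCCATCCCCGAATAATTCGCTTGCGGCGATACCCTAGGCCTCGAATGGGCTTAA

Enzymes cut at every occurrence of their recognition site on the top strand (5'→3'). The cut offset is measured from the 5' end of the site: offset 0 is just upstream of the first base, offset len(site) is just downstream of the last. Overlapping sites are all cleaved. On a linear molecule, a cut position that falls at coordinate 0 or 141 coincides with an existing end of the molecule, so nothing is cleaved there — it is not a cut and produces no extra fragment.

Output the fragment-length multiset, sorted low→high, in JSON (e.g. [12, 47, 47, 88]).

[3,3,5,5,6,6,6,7,8,9,9,10,11,12,12,14,15]

Scan for sites:
  PtaII GCGGCGAT/5: at [1, 11, 57, 73, 109] ⇒ [6, 16, 62, 78, 114]
  UxaX TCCA/0: at [24, 50] ⇒ [24, 50]
  GruVI GGCTTAA/1: at [66, 134] ⇒ [67, 135]
  IvoIII GAAT/3: at [30, 44, 82, 96, 129] ⇒ [33, 47, 85, 99, 132]
  NpsIV CCTAGG/1: at [37, 119] ⇒ [38, 120]

All cut coordinates (distinct, sorted): [6, 16, 24, 33, 38, 47, 50, 62, 67, 78, 85, 99, 114, 120, 132, 135]

Fragment lengths:
  [0,6): 6 bp
  [6,16): 10 bp
  [16,24): 8 bp
  [24,33): 9 bp
  [33,38): 5 bp
  [38,47): 9 bp
  [47,50): 3 bp
  [50,62): 12 bp
  [62,67): 5 bp
  [67,78): 11 bp
  [78,85): 7 bp
  [85,99): 14 bp
  [99,114): 15 bp
  [114,120): 6 bp
  [120,132): 12 bp
  [132,135): 3 bp
  [135,141): 6 bp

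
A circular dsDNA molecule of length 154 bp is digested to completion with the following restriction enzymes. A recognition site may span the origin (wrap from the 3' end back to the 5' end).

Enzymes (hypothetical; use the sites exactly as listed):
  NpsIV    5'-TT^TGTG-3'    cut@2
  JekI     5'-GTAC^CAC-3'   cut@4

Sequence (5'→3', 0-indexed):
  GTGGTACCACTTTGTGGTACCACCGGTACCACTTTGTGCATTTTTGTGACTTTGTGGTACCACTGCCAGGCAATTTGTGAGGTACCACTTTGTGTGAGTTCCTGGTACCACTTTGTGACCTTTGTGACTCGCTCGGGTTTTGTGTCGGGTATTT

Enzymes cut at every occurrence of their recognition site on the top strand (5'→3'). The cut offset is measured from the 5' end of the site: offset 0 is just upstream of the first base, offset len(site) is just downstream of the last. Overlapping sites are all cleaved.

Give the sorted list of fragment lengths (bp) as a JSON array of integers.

Site scan:
  NpsIV (TTTGTG, off=2): starts [10, 32, 42, 50, 73, 88, 111, 120, 138, 151] → cuts [12, 34, 44, 52, 75, 90, 113, 122, 140, 153]
  JekI (GTACCAC, off=4): starts [3, 16, 25, 56, 81, 104] → cuts [7, 20, 29, 60, 85, 108]

Pooled cuts: [7, 12, 20, 29, 34, 44, 52, 60, 75, 85, 90, 108, 113, 122, 140, 153]

Fragment lengths:
  7→12: 5 bp
  12→20: 8 bp
  20→29: 9 bp
  29→34: 5 bp
  34→44: 10 bp
  44→52: 8 bp
  52→60: 8 bp
  60→75: 15 bp
  75→85: 10 bp
  85→90: 5 bp
  90→108: 18 bp
  108→113: 5 bp
  113→122: 9 bp
  122→140: 18 bp
  140→153: 13 bp
  153→7 (wrap): 154-153+7 = 8 bp

[5,5,5,5,8,8,8,8,9,9,10,10,13,15,18,18]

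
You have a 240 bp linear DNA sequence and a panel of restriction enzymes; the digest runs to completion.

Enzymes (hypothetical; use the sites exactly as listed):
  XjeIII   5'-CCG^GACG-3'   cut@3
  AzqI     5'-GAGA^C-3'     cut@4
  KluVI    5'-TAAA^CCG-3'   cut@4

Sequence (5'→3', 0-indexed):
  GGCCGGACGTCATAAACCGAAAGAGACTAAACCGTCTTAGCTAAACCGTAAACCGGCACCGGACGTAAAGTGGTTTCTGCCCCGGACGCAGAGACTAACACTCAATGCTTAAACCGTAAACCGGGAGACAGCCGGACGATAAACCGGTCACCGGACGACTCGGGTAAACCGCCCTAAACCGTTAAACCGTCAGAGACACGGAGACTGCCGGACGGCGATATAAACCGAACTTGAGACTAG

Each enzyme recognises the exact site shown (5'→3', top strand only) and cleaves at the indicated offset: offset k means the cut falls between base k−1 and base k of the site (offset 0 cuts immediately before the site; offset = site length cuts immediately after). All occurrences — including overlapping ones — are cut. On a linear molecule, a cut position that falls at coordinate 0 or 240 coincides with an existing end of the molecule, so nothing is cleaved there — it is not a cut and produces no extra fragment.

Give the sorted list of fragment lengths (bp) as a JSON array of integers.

[4,5,5,6,6,7,7,8,8,8,9,9,10,10,10,10,10,11,12,14,14,15,19,23]

Scan for sites:
  XjeIII CCGGACG/3: at [2, 58, 81, 131, 150, 207] ⇒ [5, 61, 84, 134, 153, 210]
  AzqI GAGAC/4: at [22, 90, 124, 192, 200, 232] ⇒ [26, 94, 128, 196, 204, 236]
  KluVI TAAACCG/4: at [12, 27, 41, 48, 109, 116, 139, 164, 174, 182, 220] ⇒ [16, 31, 45, 52, 113, 120, 143, 168, 178, 186, 224]

Pooled cuts: [5, 16, 26, 31, 45, 52, 61, 84, 94, 113, 120, 128, 134, 143, 153, 168, 178, 186, 196, 204, 210, 224, 236]

Fragment lengths:
  [0,5): 5 bp
  [5,16): 11 bp
  [16,26): 10 bp
  [26,31): 5 bp
  [31,45): 14 bp
  [45,52): 7 bp
  [52,61): 9 bp
  [61,84): 23 bp
  [84,94): 10 bp
  [94,113): 19 bp
  [113,120): 7 bp
  [120,128): 8 bp
  [128,134): 6 bp
  [134,143): 9 bp
  [143,153): 10 bp
  [153,168): 15 bp
  [168,178): 10 bp
  [178,186): 8 bp
  [186,196): 10 bp
  [196,204): 8 bp
  [204,210): 6 bp
  [210,224): 14 bp
  [224,236): 12 bp
  [236,240): 4 bp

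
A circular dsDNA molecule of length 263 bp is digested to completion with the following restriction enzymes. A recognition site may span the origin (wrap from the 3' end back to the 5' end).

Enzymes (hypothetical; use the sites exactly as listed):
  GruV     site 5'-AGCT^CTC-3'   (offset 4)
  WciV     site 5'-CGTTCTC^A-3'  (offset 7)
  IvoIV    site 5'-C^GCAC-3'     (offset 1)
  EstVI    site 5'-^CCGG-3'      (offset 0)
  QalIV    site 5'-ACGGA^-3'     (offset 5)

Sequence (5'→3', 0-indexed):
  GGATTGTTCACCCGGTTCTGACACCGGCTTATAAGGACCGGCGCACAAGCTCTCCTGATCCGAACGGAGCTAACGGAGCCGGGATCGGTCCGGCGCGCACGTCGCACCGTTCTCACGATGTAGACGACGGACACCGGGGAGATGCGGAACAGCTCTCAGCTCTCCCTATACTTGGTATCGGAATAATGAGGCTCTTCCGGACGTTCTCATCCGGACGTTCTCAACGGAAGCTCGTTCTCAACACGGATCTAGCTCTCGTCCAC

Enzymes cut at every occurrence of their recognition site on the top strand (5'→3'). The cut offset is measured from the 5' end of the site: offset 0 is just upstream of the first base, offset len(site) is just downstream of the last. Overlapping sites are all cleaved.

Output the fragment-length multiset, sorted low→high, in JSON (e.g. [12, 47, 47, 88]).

Scan for sites:
  GruV AGCTCTC/4: at [47, 150, 157, 250] ⇒ [51, 154, 161, 254]
  WciV CGTTCTCA/7: at [107, 201, 215, 232] ⇒ [114, 208, 222, 239]
  IvoIV CGCAC/1: at [41, 95, 102] ⇒ [42, 96, 103]
  EstVI CCGG/0: at [11, 23, 37, 78, 89, 133, 196, 210] ⇒ [11, 23, 37, 78, 89, 133, 196, 210]
  QalIV ACGGA/5: at [63, 72, 126, 223, 242, 261] ⇒ [3, 68, 77, 131, 228, 247]

All cut coordinates (distinct, sorted): [3, 11, 23, 37, 42, 51, 68, 77, 78, 89, 96, 103, 114, 131, 133, 154, 161, 196, 208, 210, 222, 228, 239, 247, 254]

Fragment lengths:
  3→11: 8 bp
  11→23: 12 bp
  23→37: 14 bp
  37→42: 5 bp
  42→51: 9 bp
  51→68: 17 bp
  68→77: 9 bp
  77→78: 1 bp
  78→89: 11 bp
  89→96: 7 bp
  96→103: 7 bp
  103→114: 11 bp
  114→131: 17 bp
  131→133: 2 bp
  133→154: 21 bp
  154→161: 7 bp
  161→196: 35 bp
  196→208: 12 bp
  208→210: 2 bp
  210→222: 12 bp
  222→228: 6 bp
  228→239: 11 bp
  239→247: 8 bp
  247→254: 7 bp
  254→3 (wrap): 263-254+3 = 12 bp

[1,2,2,5,6,7,7,7,7,8,8,9,9,11,11,11,12,12,12,12,14,17,17,21,35]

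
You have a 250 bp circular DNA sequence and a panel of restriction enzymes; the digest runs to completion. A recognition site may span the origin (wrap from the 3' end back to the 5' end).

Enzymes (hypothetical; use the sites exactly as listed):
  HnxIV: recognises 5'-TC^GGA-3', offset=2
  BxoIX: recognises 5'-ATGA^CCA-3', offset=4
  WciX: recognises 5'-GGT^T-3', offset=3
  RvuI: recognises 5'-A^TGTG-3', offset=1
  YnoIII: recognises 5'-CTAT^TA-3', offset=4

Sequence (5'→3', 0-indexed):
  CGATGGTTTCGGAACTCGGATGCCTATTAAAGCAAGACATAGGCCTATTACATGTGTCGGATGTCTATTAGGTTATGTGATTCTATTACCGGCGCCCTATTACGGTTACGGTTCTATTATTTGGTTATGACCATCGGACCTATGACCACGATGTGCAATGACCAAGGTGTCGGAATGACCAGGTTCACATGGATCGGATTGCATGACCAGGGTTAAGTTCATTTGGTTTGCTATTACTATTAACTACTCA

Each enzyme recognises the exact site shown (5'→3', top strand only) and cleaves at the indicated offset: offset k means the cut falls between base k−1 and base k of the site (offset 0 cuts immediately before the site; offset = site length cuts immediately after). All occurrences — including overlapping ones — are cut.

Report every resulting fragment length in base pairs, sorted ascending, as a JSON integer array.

Scan for sites:
  HnxIV (TCGGA, off=2): starts [8, 15, 56, 133, 169, 193] → cuts [10, 17, 58, 135, 171, 195]
  BxoIX (ATGACCA, off=4): starts [126, 141, 157, 174, 202] → cuts [130, 145, 161, 178, 206]
  WciX (GGTT, off=3): starts [4, 70, 103, 109, 122, 181, 210, 224] → cuts [7, 73, 106, 112, 125, 184, 213, 227]
  RvuI (ATGTG, off=1): starts [51, 74, 150] → cuts [52, 75, 151]
  YnoIII (CTATTA, off=4): starts [23, 44, 64, 82, 96, 113, 230, 236] → cuts [27, 48, 68, 86, 100, 117, 234, 240]

All cut coordinates (distinct, sorted): [7, 10, 17, 27, 48, 52, 58, 68, 73, 75, 86, 100, 106, 112, 117, 125, 130, 135, 145, 151, 161, 171, 178, 184, 195, 206, 213, 227, 234, 240]

Fragments:
  7→10: 3 bp
  10→17: 7 bp
  17→27: 10 bp
  27→48: 21 bp
  48→52: 4 bp
  52→58: 6 bp
  58→68: 10 bp
  68→73: 5 bp
  73→75: 2 bp
  75→86: 11 bp
  86→100: 14 bp
  100→106: 6 bp
  106→112: 6 bp
  112→117: 5 bp
  117→125: 8 bp
  125→130: 5 bp
  130→135: 5 bp
  135→145: 10 bp
  145→151: 6 bp
  151→161: 10 bp
  161→171: 10 bp
  171→178: 7 bp
  178→184: 6 bp
  184→195: 11 bp
  195→206: 11 bp
  206→213: 7 bp
  213→227: 14 bp
  227→234: 7 bp
  234→240: 6 bp
  240→7 (wrap): 250-240+7 = 17 bp

[2,3,4,5,5,5,5,6,6,6,6,6,6,7,7,7,7,8,10,10,10,10,10,11,11,11,14,14,17,21]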